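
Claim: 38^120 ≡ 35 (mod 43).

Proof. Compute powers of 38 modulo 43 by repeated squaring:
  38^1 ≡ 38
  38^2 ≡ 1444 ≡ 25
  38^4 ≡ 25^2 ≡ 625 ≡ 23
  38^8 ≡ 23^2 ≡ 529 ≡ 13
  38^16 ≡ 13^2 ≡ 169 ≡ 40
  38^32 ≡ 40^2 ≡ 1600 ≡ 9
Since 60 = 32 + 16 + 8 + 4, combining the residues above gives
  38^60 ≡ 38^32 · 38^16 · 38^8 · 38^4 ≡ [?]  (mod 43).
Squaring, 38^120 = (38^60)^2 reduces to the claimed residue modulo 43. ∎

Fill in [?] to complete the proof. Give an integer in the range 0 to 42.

11

Multiply the listed residues: 9 · 40 · 13 · 23 = 360 → 4680 → 107640.
Reducing modulo 43: 107640 = 2503·43 + 11, so 38^60 ≡ 11.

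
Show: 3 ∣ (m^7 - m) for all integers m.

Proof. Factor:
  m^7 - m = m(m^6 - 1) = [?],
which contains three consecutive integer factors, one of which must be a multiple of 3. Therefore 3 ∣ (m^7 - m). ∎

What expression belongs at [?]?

(m - 1)m(m + 1)(m^4 + m^2 + 1)

m^6 - 1 = (m^2 - 1)(m^4 + m^2 + 1), and m^2 - 1 = (m-1)(m+1).
So m(m^6 - 1) = (m - 1)m(m + 1)(m^4 + m^2 + 1).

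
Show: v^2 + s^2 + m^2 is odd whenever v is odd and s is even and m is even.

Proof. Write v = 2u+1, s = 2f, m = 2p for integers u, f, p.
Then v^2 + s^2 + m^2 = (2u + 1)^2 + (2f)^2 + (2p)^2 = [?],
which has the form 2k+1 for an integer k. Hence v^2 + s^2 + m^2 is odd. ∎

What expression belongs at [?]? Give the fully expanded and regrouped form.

2(2f^2 + 2p^2 + 2u^2 + 2u) + 1

(2u + 1)^2 + (2f)^2 + (2p)^2 = 4f^2 + 4p^2 + 4u^2 + 4u + 1
= 2(2f^2 + 2p^2 + 2u^2 + 2u) + 1.
Since 2f^2 + 2p^2 + 2u^2 + 2u is an integer, the sum of squares is of the form 2k+1 for an integer k.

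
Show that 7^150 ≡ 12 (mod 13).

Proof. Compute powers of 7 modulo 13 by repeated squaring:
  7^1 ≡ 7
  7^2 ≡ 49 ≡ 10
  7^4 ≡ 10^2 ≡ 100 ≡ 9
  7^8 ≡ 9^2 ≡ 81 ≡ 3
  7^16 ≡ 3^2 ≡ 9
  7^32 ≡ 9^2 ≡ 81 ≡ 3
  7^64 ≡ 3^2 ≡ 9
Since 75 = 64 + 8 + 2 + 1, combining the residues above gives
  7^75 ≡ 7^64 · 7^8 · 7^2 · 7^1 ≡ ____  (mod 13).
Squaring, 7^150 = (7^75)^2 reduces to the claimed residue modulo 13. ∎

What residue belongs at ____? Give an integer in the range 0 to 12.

7^64 · 7^8 · 7^2 · 7^1 ≡ 9 · 3 · 10 · 7 = 1890.
1890 mod 13 = 5, so 7^75 ≡ 5 (mod 13).

5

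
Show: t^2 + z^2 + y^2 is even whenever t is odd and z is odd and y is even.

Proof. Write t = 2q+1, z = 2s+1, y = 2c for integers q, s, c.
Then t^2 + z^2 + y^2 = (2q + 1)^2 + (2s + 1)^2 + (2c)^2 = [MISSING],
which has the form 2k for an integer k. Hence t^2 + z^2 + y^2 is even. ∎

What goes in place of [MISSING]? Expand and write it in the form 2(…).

2(2c^2 + 2q^2 + 2q + 2s^2 + 2s + 1)

(2q + 1)^2 + (2s + 1)^2 + (2c)^2 = 4c^2 + 4q^2 + 4q + 4s^2 + 4s + 2
= 2(2c^2 + 2q^2 + 2q + 2s^2 + 2s + 1).
Since 2c^2 + 2q^2 + 2q + 2s^2 + 2s + 1 is an integer, the sum of squares is of the form 2k for an integer k.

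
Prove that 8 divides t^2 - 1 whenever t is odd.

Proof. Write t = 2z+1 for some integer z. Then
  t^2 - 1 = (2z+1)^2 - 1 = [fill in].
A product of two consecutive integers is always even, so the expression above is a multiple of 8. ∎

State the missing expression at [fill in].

(2z+1)^2 - 1 = 4z^2 + 4z + 1 - 1 = 4z^2 + 4z = 4z(z+1).
Since z and z+1 are consecutive, z(z+1) is even, and 4·(even) is a multiple of 8.

4z(z + 1)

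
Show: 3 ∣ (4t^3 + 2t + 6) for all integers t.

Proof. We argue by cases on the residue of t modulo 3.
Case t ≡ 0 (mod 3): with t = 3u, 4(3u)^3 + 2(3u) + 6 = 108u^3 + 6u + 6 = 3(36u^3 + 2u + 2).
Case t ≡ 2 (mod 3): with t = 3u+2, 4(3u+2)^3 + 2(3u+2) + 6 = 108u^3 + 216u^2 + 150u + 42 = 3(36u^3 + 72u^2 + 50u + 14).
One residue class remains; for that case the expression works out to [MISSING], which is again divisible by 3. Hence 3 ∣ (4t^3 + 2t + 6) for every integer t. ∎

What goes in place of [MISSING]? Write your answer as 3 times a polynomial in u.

Only t ≡ 1 (mod 3) is unaccounted for. Put t = 3u+1:
4(3u+1)^3 + 2(3u+1) + 6 expands to 108u^3 + 108u^2 + 42u + 12,
and factoring out 3 leaves 3(36u^3 + 36u^2 + 14u + 4).

3(36u^3 + 36u^2 + 14u + 4)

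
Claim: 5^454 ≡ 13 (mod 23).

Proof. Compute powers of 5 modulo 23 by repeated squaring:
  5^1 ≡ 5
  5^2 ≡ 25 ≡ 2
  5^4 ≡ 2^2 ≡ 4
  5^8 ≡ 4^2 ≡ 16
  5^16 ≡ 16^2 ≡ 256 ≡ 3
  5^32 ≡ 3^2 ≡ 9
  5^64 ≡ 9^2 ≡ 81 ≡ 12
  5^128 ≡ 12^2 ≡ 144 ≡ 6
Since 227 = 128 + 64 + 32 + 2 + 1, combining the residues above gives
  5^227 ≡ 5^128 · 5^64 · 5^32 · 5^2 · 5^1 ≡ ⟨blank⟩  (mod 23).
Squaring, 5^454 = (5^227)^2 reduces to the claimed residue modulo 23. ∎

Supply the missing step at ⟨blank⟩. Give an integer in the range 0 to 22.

Multiply the listed residues: 6 · 12 · 9 · 2 · 5 = 72 → 648 → 1296 → 6480.
Reducing modulo 23: 6480 = 281·23 + 17, so 5^227 ≡ 17.

17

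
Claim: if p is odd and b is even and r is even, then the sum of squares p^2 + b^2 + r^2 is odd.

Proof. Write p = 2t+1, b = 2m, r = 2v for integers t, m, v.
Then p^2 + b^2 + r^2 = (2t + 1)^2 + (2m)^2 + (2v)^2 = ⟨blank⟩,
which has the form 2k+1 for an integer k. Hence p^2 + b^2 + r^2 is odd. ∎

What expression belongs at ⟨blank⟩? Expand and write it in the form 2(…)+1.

2(2m^2 + 2t^2 + 2t + 2v^2) + 1

(2t + 1)^2 + (2m)^2 + (2v)^2 = 4m^2 + 4t^2 + 4t + 4v^2 + 1
= 2(2m^2 + 2t^2 + 2t + 2v^2) + 1.
Since 2m^2 + 2t^2 + 2t + 2v^2 is an integer, the sum of squares is of the form 2k+1 for an integer k.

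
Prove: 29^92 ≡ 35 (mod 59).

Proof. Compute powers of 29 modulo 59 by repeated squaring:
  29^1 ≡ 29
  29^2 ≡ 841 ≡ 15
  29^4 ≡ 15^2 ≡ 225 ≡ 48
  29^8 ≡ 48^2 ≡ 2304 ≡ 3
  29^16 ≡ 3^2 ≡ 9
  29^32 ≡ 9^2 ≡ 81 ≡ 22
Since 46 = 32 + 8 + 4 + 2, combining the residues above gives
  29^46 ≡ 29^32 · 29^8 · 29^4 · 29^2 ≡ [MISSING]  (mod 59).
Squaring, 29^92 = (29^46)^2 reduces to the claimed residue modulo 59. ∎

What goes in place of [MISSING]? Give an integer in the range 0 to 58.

25

Multiply the listed residues: 22 · 3 · 48 · 15 = 66 → 3168 → 47520.
Reducing modulo 59: 47520 = 805·59 + 25, so 29^46 ≡ 25.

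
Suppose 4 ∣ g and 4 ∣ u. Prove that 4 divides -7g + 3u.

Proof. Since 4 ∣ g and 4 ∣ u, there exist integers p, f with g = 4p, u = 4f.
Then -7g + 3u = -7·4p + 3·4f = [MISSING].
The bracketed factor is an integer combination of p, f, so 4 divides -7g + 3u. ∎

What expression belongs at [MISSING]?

4(3f - 7p)

Each term has a factor of 4: -7·4p + 3·4f = 4·(3f - 7p).
Since 3f - 7p is an integer, 4 ∣ (-7g + 3u).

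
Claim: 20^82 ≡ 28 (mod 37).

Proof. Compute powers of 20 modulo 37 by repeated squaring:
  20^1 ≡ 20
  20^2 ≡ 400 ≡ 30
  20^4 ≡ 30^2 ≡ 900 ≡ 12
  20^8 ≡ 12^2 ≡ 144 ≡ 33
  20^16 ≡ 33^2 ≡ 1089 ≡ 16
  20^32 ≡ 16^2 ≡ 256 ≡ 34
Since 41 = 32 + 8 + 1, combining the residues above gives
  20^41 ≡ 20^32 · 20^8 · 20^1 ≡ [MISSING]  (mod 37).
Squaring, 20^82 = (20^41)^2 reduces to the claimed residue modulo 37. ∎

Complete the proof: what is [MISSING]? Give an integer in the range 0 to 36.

Multiply the listed residues: 34 · 33 · 20 = 1122 → 22440.
Reducing modulo 37: 22440 = 606·37 + 18, so 20^41 ≡ 18.

18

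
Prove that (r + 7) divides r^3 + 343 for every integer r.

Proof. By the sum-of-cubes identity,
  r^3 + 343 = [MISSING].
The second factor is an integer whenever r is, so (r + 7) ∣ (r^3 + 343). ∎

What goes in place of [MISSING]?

a^3 + b^3 = (a + b)(a^2 - ab + b^2). With a = r, b = 7:
r^3 + 343 = (r + 7)(r^2 - 7r + 49).

(r + 7)(r^2 - 7r + 49)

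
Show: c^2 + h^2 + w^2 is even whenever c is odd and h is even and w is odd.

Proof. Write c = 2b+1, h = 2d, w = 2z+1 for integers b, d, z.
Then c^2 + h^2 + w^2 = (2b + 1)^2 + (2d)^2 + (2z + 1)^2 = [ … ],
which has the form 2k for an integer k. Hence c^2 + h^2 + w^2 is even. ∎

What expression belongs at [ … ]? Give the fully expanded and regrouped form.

2(2b^2 + 2b + 2d^2 + 2z^2 + 2z + 1)

Expanding: (2b + 1)^2 + (2d)^2 + (2z + 1)^2 = 4b^2 + 4b + 4d^2 + 4z^2 + 4z + 2.
Every term is even; pulling out the factor of 2 gives 2(2b^2 + 2b + 2d^2 + 2z^2 + 2z + 1).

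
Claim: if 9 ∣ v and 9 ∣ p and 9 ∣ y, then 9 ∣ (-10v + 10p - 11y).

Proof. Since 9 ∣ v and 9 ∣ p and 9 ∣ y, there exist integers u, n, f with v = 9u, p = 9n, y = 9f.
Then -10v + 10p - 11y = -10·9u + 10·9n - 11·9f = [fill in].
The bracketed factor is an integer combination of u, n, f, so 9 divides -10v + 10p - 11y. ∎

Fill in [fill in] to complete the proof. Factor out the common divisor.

Pull the common 9 out of every term: -10·9u + 10·9n - 11·9f = 9(-11f + 10n - 10u).
-11f + 10n - 10u is an integer, which exhibits the divisibility.

9(-11f + 10n - 10u)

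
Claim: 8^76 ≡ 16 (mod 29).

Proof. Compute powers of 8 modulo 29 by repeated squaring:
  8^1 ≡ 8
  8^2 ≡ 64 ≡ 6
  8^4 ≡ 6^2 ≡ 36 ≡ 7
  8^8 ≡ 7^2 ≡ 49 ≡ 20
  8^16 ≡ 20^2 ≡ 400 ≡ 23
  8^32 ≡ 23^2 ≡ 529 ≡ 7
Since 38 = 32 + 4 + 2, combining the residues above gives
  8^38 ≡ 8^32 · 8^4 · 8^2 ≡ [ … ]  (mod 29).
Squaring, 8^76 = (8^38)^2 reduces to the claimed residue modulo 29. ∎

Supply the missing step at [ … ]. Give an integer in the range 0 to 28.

8^32 · 8^4 · 8^2 ≡ 7 · 7 · 6 = 294.
294 mod 29 = 4, so 8^38 ≡ 4 (mod 29).

4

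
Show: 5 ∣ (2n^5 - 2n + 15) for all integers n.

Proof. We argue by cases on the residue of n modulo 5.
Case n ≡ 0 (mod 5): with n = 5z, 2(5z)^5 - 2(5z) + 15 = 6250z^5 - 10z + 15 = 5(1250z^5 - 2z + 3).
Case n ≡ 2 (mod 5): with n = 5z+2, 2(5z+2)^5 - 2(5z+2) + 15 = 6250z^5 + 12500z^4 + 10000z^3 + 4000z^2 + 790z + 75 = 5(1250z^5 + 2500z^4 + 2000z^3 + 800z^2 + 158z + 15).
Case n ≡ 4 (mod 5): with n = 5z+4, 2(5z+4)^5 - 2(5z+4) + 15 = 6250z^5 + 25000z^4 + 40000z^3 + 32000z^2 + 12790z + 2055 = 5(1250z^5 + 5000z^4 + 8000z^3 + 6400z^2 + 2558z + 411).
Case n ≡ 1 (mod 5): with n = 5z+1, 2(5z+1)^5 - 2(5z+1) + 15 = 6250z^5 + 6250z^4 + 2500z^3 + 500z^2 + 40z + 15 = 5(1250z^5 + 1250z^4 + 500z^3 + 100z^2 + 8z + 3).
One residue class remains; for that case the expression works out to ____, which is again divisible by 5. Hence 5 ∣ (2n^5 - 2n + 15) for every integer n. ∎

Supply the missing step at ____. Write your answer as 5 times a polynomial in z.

The residues treated are {0, 2, 4, 1}, so the missing case is n ≡ 3 (mod 5); write n = 5z+3.
Then 2(5z+3)^5 - 2(5z+3) + 15 = 6250z^5 + 18750z^4 + 22500z^3 + 13500z^2 + 4040z + 495 = 5(1250z^5 + 3750z^4 + 4500z^3 + 2700z^2 + 808z + 99).

5(1250z^5 + 3750z^4 + 4500z^3 + 2700z^2 + 808z + 99)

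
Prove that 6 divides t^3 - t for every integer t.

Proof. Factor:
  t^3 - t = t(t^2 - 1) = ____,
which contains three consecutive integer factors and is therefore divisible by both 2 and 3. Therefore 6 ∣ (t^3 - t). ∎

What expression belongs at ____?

(t - 1)t(t + 1)

t(t^2 - 1) = t(t - 1)(t + 1) = (t - 1)t(t + 1).
These three factors are consecutive integers, so their product is divisible by 6.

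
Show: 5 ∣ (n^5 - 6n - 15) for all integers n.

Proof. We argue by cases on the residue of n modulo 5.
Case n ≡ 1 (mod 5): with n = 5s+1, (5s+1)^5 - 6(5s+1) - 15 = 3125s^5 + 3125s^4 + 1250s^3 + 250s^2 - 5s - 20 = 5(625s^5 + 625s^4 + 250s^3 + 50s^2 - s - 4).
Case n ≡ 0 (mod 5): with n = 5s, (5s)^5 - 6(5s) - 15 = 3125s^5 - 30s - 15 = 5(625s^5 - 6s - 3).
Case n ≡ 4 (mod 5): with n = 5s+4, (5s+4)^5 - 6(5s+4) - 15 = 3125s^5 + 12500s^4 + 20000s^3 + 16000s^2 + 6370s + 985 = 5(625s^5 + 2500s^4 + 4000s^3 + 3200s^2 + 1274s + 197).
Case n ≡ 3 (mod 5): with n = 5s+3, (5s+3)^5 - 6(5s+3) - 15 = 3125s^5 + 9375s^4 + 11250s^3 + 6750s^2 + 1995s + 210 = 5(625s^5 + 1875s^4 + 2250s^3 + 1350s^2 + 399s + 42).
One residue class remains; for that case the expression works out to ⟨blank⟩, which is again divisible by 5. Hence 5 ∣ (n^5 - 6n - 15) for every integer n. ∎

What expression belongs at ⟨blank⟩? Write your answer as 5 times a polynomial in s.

Only n ≡ 2 (mod 5) is unaccounted for. Put n = 5s+2:
(5s+2)^5 - 6(5s+2) - 15 expands to 3125s^5 + 6250s^4 + 5000s^3 + 2000s^2 + 370s + 5,
and factoring out 5 leaves 5(625s^5 + 1250s^4 + 1000s^3 + 400s^2 + 74s + 1).

5(625s^5 + 1250s^4 + 1000s^3 + 400s^2 + 74s + 1)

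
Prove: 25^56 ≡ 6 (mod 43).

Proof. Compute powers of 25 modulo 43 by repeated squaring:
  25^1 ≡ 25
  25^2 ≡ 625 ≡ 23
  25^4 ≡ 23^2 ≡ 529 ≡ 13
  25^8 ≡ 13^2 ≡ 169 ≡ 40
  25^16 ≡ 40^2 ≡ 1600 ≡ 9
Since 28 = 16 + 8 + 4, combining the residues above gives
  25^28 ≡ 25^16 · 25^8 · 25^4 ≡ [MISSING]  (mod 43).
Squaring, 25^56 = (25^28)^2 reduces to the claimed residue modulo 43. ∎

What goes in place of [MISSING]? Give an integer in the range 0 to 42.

25^16 · 25^8 · 25^4 ≡ 9 · 40 · 13 = 4680.
4680 mod 43 = 36, so 25^28 ≡ 36 (mod 43).

36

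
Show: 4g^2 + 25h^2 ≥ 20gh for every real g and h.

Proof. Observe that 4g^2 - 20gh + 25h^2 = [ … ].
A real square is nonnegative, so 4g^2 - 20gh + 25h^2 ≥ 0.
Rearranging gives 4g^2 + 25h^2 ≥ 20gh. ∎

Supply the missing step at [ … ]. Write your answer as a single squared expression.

(2g - 5h)^2

The leading and trailing coefficients are 2^2 and 5^2, and 20 = 2·2·5, so the trinomial is (2g - 5h)^2.
Hence 4g^2 - 20gh + 25h^2 ≥ 0.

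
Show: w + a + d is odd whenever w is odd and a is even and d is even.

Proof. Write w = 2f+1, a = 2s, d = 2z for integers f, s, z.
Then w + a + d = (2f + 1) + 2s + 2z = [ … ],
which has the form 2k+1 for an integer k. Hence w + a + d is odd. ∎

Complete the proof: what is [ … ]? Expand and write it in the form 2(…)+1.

2(f + s + z) + 1

Expanding: (2f + 1) + 2s + 2z = 2f + 2s + 2z + 1.
Every term except the constant is even, so this is 2(f + s + z) + 1,
and f + s + z ∈ ℤ gives the required form.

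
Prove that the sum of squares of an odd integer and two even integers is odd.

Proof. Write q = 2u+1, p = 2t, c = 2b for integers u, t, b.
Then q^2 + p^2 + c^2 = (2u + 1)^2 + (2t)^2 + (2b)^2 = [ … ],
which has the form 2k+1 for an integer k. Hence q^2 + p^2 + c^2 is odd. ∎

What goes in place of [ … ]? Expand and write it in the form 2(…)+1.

2(2b^2 + 2t^2 + 2u^2 + 2u) + 1

(2u + 1)^2 + (2t)^2 + (2b)^2 = 4b^2 + 4t^2 + 4u^2 + 4u + 1
= 2(2b^2 + 2t^2 + 2u^2 + 2u) + 1.
Since 2b^2 + 2t^2 + 2u^2 + 2u is an integer, the sum of squares is of the form 2k+1 for an integer k.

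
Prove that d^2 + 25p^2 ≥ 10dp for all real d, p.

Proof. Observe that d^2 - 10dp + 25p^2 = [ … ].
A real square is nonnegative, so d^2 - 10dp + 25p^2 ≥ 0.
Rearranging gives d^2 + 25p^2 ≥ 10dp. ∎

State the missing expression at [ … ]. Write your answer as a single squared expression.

(d - 5p)^2

d^2 - 10dp + 25p^2 is a perfect-square trinomial: the outer terms are (d)^2 and (5p)^2, and the cross term is -2·d·5p.
So d^2 - 10dp + 25p^2 = (d - 5p)^2 ≥ 0.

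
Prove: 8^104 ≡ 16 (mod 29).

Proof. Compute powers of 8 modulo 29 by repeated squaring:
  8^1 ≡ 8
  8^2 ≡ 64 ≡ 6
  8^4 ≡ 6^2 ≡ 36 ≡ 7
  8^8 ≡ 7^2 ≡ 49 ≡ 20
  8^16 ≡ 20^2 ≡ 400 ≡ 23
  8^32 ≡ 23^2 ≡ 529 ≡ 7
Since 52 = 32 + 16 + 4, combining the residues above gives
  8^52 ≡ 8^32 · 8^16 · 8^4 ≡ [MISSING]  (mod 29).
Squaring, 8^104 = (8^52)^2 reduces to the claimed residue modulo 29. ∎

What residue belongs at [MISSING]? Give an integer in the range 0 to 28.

25

Multiply the listed residues: 7 · 23 · 7 = 161 → 1127.
Reducing modulo 29: 1127 = 38·29 + 25, so 8^52 ≡ 25.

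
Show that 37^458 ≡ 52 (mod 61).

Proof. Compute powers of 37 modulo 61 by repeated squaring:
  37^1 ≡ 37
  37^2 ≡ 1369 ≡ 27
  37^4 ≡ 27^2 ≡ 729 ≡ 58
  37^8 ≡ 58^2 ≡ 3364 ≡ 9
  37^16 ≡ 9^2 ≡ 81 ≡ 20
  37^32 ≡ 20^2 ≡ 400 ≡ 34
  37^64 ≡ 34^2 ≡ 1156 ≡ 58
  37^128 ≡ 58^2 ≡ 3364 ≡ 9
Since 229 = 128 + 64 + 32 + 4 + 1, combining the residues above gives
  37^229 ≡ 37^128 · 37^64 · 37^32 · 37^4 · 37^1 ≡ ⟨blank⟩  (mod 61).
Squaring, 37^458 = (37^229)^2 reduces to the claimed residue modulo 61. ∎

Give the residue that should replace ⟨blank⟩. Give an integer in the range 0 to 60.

Multiply the listed residues: 9 · 58 · 34 · 58 · 37 = 522 → 17748 → 1029384 → 38087208.
Reducing modulo 61: 38087208 = 624380·61 + 28, so 37^229 ≡ 28.

28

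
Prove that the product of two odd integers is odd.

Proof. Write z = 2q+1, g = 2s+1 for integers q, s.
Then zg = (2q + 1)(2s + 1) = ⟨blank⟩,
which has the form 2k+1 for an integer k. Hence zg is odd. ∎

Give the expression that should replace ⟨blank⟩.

(2q + 1)(2s + 1) = 4qs + 2q + 2s + 1
= 2(2qs + q + s) + 1.
Since 2qs + q + s is an integer, the product is of the form 2k+1 for an integer k.

2(2qs + q + s) + 1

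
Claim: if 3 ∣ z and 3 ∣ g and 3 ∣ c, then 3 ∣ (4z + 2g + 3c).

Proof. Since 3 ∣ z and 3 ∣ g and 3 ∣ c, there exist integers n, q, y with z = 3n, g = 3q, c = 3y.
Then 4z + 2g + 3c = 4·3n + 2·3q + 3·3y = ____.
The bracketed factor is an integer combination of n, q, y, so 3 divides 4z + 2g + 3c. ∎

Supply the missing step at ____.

3(4n + 2q + 3y)

Pull the common 3 out of every term: 4·3n + 2·3q + 3·3y = 3(4n + 2q + 3y).
4n + 2q + 3y is an integer, which exhibits the divisibility.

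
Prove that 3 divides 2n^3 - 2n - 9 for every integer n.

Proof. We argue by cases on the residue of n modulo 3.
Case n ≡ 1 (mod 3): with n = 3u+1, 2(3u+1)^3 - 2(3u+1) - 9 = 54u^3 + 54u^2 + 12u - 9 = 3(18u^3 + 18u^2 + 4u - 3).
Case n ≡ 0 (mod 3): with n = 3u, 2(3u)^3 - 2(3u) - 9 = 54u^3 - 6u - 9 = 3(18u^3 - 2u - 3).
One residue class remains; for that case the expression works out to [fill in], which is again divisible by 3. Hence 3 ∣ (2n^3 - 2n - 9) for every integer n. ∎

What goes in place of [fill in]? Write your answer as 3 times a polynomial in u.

Only n ≡ 2 (mod 3) is unaccounted for. Put n = 3u+2:
2(3u+2)^3 - 2(3u+2) - 9 expands to 54u^3 + 108u^2 + 66u + 3,
and factoring out 3 leaves 3(18u^3 + 36u^2 + 22u + 1).

3(18u^3 + 36u^2 + 22u + 1)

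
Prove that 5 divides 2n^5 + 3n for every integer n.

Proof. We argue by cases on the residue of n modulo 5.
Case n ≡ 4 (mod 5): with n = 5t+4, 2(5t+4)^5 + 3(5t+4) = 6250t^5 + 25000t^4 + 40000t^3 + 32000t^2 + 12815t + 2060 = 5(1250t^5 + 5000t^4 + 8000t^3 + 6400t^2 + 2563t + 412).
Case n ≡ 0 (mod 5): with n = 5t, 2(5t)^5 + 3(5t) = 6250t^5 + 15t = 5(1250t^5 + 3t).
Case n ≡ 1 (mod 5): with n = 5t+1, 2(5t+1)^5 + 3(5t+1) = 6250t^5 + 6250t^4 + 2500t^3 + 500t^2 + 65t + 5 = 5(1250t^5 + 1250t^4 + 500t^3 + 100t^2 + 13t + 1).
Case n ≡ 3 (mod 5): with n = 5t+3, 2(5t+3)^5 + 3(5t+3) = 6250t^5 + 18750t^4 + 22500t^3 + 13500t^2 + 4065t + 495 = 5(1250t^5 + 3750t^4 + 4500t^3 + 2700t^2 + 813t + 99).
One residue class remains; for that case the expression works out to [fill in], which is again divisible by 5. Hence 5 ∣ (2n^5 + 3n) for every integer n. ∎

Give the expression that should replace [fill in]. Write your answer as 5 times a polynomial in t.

5(1250t^5 + 2500t^4 + 2000t^3 + 800t^2 + 163t + 14)

The residues treated are {4, 0, 1, 3}, so the missing case is n ≡ 2 (mod 5); write n = 5t+2.
Then 2(5t+2)^5 + 3(5t+2) = 6250t^5 + 12500t^4 + 10000t^3 + 4000t^2 + 815t + 70 = 5(1250t^5 + 2500t^4 + 2000t^3 + 800t^2 + 163t + 14).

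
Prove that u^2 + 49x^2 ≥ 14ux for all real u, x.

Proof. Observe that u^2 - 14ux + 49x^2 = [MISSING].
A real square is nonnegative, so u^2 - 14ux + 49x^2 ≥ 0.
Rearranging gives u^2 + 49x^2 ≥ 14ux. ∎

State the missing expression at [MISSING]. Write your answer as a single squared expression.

(u - 7x)^2

u^2 - 14ux + 49x^2 is a perfect-square trinomial: the outer terms are (u)^2 and (7x)^2, and the cross term is -2·u·7x.
So u^2 - 14ux + 49x^2 = (u - 7x)^2 ≥ 0.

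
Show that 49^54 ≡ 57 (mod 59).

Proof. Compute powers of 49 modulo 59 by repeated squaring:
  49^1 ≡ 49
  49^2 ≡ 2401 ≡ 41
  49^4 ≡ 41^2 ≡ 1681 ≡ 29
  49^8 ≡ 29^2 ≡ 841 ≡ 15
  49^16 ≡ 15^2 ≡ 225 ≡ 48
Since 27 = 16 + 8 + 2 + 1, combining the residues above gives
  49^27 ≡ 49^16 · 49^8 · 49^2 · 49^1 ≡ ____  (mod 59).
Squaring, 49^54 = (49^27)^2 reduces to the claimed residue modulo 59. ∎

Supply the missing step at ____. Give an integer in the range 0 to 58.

36

Multiply the listed residues: 48 · 15 · 41 · 49 = 720 → 29520 → 1446480.
Reducing modulo 59: 1446480 = 24516·59 + 36, so 49^27 ≡ 36.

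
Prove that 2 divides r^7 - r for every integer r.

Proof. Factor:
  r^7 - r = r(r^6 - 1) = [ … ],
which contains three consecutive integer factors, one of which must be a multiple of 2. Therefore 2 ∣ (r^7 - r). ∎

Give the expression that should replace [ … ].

r^6 - 1 = (r^2 - 1)(r^4 + r^2 + 1), and r^2 - 1 = (r-1)(r+1).
So r(r^6 - 1) = (r - 1)r(r + 1)(r^4 + r^2 + 1).

(r - 1)r(r + 1)(r^4 + r^2 + 1)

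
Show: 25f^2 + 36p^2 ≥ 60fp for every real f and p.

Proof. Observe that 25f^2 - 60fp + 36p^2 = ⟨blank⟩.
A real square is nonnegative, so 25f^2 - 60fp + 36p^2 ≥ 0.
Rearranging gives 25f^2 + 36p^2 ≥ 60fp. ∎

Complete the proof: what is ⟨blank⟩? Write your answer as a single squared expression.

(5f - 6p)^2

The leading and trailing coefficients are 5^2 and 6^2, and 60 = 2·5·6, so the trinomial is (5f - 6p)^2.
Hence 25f^2 - 60fp + 36p^2 ≥ 0.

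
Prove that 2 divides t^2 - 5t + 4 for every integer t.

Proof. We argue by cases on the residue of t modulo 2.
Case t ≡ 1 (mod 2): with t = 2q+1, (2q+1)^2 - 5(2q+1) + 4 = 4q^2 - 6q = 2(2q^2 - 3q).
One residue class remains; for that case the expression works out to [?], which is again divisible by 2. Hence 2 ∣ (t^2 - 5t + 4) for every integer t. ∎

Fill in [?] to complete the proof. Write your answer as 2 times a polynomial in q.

The residues treated are {1}, so the missing case is t ≡ 0 (mod 2); write t = 2q.
Then (2q)^2 - 5(2q) + 4 = 4q^2 - 10q + 4 = 2(2q^2 - 5q + 2).

2(2q^2 - 5q + 2)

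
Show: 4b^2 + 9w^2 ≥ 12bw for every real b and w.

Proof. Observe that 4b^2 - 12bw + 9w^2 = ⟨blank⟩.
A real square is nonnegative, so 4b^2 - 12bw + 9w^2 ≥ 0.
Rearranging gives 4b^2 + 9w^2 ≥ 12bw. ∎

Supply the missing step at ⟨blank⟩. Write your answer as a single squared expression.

(2b - 3w)^2

The leading and trailing coefficients are 2^2 and 3^2, and 12 = 2·2·3, so the trinomial is (2b - 3w)^2.
Hence 4b^2 - 12bw + 9w^2 ≥ 0.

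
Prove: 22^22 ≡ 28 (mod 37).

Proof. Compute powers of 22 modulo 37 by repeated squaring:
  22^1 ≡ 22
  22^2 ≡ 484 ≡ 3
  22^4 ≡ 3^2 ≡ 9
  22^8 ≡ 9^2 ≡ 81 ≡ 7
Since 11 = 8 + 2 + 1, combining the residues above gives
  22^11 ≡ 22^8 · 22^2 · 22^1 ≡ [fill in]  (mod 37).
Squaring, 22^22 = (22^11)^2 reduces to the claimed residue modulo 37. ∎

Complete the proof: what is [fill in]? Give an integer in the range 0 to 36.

22^8 · 22^2 · 22^1 ≡ 7 · 3 · 22 = 462.
462 mod 37 = 18, so 22^11 ≡ 18 (mod 37).

18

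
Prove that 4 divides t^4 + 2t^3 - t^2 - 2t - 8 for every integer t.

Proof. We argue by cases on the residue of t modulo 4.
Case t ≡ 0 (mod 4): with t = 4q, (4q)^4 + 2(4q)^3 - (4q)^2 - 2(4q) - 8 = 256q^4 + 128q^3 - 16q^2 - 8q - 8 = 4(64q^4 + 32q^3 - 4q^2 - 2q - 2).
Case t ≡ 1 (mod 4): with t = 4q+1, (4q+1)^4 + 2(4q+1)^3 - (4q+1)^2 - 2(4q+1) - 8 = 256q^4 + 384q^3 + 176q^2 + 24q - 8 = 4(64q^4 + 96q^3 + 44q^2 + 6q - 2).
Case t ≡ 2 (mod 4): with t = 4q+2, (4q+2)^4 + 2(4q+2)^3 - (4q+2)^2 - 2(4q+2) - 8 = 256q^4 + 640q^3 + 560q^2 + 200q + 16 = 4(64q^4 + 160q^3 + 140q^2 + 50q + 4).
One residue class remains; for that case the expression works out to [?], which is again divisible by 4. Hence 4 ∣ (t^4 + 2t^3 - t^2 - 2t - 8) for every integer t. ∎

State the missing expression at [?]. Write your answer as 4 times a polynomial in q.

4(64q^4 + 224q^3 + 284q^2 + 154q + 28)

The residues treated are {0, 1, 2}, so the missing case is t ≡ 3 (mod 4); write t = 4q+3.
Then (4q+3)^4 + 2(4q+3)^3 - (4q+3)^2 - 2(4q+3) - 8 = 256q^4 + 896q^3 + 1136q^2 + 616q + 112 = 4(64q^4 + 224q^3 + 284q^2 + 154q + 28).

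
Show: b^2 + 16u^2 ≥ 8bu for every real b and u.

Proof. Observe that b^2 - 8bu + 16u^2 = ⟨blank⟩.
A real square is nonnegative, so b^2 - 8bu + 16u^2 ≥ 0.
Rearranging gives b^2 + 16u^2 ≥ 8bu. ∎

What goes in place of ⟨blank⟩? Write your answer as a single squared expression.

(b - 4u)^2

b^2 - 8bu + 16u^2 is a perfect-square trinomial: the outer terms are (b)^2 and (4u)^2, and the cross term is -2·b·4u.
So b^2 - 8bu + 16u^2 = (b - 4u)^2 ≥ 0.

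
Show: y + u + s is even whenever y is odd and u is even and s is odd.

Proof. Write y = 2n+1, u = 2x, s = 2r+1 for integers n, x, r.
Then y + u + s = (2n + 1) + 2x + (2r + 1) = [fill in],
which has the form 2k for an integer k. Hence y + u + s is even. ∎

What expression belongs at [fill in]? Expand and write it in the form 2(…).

2(n + r + x + 1)

(2n + 1) + 2x + (2r + 1) = 2n + 2r + 2x + 2
= 2(n + r + x + 1).
Since n + r + x + 1 is an integer, the sum is of the form 2k for an integer k.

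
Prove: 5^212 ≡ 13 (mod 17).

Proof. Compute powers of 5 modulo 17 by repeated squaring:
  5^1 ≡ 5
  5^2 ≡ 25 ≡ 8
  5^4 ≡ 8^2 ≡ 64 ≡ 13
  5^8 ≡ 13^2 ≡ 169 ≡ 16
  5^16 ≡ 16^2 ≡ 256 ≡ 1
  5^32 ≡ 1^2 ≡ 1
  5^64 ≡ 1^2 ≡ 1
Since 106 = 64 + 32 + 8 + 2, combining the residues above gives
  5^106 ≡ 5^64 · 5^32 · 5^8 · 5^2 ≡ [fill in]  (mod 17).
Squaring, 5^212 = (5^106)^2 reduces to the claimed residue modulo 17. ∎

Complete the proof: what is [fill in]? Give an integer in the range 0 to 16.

9

5^64 · 5^32 · 5^8 · 5^2 ≡ 1 · 1 · 16 · 8 = 128.
128 mod 17 = 9, so 5^106 ≡ 9 (mod 17).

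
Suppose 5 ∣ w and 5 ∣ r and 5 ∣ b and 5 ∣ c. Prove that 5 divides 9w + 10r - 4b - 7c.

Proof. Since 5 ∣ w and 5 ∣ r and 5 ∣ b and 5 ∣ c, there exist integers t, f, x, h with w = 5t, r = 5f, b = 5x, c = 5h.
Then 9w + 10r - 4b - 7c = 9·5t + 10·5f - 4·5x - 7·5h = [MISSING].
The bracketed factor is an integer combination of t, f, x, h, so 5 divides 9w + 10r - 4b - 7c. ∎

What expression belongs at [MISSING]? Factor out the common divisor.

5(10f - 7h + 9t - 4x)

Pull the common 5 out of every term: 9·5t + 10·5f - 4·5x - 7·5h = 5(10f - 7h + 9t - 4x).
10f - 7h + 9t - 4x is an integer, which exhibits the divisibility.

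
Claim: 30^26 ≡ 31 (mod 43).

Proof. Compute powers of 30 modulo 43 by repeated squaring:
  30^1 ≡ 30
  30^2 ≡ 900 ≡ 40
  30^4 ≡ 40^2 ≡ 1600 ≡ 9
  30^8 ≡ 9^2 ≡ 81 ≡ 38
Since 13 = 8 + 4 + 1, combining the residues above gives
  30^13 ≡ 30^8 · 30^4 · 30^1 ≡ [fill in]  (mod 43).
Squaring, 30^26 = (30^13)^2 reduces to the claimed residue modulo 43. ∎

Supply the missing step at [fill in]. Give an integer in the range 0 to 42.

30^8 · 30^4 · 30^1 ≡ 38 · 9 · 30 = 10260.
10260 mod 43 = 26, so 30^13 ≡ 26 (mod 43).

26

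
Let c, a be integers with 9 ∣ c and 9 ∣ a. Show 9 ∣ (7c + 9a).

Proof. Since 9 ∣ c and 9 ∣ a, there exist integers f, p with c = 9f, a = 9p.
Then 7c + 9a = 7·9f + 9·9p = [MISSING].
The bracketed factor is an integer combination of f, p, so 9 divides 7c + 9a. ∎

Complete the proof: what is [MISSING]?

9(7f + 9p)

Each term has a factor of 9: 7·9f + 9·9p = 9·(7f + 9p).
Since 7f + 9p is an integer, 9 ∣ (7c + 9a).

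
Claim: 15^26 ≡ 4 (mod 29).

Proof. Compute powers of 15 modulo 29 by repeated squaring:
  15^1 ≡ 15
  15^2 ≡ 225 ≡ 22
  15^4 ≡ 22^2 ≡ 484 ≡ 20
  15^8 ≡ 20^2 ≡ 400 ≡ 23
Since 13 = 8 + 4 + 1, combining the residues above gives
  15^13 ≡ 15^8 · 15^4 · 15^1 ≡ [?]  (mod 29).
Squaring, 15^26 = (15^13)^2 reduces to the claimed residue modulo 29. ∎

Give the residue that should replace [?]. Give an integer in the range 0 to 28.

Multiply the listed residues: 23 · 20 · 15 = 460 → 6900.
Reducing modulo 29: 6900 = 237·29 + 27, so 15^13 ≡ 27.

27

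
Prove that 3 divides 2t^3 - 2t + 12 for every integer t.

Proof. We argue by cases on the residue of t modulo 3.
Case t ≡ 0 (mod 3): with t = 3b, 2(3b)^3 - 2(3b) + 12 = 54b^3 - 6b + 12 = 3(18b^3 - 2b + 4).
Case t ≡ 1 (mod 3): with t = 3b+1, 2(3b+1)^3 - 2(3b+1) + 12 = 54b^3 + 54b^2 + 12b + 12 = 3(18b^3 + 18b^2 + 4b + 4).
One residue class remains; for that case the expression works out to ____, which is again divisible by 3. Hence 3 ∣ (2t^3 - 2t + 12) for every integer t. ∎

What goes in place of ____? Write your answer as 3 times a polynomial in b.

The residues treated are {0, 1}, so the missing case is t ≡ 2 (mod 3); write t = 3b+2.
Then 2(3b+2)^3 - 2(3b+2) + 12 = 54b^3 + 108b^2 + 66b + 24 = 3(18b^3 + 36b^2 + 22b + 8).

3(18b^3 + 36b^2 + 22b + 8)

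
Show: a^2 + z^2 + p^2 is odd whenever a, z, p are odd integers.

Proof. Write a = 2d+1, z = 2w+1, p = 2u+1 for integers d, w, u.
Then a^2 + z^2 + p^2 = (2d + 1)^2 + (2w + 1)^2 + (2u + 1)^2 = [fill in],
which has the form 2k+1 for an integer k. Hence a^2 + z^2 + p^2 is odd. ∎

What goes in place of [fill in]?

(2d + 1)^2 + (2w + 1)^2 + (2u + 1)^2 = 4d^2 + 4d + 4u^2 + 4u + 4w^2 + 4w + 3
= 2(2d^2 + 2d + 2u^2 + 2u + 2w^2 + 2w + 1) + 1.
Since 2d^2 + 2d + 2u^2 + 2u + 2w^2 + 2w + 1 is an integer, the sum of squares is of the form 2k+1 for an integer k.

2(2d^2 + 2d + 2u^2 + 2u + 2w^2 + 2w + 1) + 1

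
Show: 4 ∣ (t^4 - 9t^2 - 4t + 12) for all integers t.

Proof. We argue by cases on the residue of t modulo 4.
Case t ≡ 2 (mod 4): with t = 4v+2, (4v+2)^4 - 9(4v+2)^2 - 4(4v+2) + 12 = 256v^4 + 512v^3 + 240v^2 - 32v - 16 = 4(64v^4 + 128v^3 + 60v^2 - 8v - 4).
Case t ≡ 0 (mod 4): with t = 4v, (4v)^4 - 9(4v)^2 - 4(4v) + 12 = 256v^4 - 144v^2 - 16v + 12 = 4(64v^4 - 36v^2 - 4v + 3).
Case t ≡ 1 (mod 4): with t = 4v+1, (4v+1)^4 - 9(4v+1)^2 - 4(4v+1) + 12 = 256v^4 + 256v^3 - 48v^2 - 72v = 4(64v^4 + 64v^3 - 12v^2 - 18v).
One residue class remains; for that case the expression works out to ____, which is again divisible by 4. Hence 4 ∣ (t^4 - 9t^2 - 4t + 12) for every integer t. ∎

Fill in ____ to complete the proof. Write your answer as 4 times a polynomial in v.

Only t ≡ 3 (mod 4) is unaccounted for. Put t = 4v+3:
(4v+3)^4 - 9(4v+3)^2 - 4(4v+3) + 12 expands to 256v^4 + 768v^3 + 720v^2 + 200v,
and factoring out 4 leaves 4(64v^4 + 192v^3 + 180v^2 + 50v).

4(64v^4 + 192v^3 + 180v^2 + 50v)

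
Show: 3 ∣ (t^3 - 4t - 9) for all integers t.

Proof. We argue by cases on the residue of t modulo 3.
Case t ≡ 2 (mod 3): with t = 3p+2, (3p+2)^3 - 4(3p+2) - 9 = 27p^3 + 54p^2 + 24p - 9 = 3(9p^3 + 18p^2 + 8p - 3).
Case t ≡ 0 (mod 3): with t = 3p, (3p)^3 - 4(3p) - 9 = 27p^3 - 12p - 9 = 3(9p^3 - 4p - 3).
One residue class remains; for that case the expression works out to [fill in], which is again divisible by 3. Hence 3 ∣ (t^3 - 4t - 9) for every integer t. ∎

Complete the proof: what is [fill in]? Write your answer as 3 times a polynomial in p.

The residues treated are {2, 0}, so the missing case is t ≡ 1 (mod 3); write t = 3p+1.
Then (3p+1)^3 - 4(3p+1) - 9 = 27p^3 + 27p^2 - 3p - 12 = 3(9p^3 + 9p^2 - p - 4).

3(9p^3 + 9p^2 - p - 4)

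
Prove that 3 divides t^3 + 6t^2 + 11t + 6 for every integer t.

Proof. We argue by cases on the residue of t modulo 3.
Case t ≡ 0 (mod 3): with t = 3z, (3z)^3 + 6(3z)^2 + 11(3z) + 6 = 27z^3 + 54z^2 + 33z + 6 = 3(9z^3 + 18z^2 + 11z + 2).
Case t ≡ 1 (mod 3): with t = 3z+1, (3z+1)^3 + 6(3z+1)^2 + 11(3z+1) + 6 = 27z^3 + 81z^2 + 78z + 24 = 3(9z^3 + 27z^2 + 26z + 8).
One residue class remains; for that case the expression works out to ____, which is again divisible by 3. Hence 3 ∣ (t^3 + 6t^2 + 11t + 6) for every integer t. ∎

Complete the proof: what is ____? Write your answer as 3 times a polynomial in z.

The residues treated are {0, 1}, so the missing case is t ≡ 2 (mod 3); write t = 3z+2.
Then (3z+2)^3 + 6(3z+2)^2 + 11(3z+2) + 6 = 27z^3 + 108z^2 + 141z + 60 = 3(9z^3 + 36z^2 + 47z + 20).

3(9z^3 + 36z^2 + 47z + 20)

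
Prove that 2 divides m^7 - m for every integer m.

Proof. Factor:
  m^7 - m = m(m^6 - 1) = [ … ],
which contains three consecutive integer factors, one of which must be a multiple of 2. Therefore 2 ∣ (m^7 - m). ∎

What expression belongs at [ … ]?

m^6 - 1 = (m^2 - 1)(m^4 + m^2 + 1), and m^2 - 1 = (m-1)(m+1).
So m(m^6 - 1) = (m - 1)m(m + 1)(m^4 + m^2 + 1).

(m - 1)m(m + 1)(m^4 + m^2 + 1)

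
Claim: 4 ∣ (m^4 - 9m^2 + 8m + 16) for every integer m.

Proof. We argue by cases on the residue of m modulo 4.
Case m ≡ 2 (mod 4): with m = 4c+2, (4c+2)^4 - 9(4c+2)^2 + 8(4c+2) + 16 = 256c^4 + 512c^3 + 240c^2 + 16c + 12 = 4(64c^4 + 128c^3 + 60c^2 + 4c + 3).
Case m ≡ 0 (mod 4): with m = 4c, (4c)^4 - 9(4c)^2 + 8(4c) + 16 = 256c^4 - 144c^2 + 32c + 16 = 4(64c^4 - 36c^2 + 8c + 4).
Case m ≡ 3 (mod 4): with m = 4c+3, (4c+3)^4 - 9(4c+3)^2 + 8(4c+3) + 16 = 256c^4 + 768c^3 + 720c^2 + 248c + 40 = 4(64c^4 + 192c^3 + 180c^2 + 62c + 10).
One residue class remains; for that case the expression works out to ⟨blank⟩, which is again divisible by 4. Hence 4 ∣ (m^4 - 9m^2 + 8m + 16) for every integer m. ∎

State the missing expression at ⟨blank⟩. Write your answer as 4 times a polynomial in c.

Only m ≡ 1 (mod 4) is unaccounted for. Put m = 4c+1:
(4c+1)^4 - 9(4c+1)^2 + 8(4c+1) + 16 expands to 256c^4 + 256c^3 - 48c^2 - 24c + 16,
and factoring out 4 leaves 4(64c^4 + 64c^3 - 12c^2 - 6c + 4).

4(64c^4 + 64c^3 - 12c^2 - 6c + 4)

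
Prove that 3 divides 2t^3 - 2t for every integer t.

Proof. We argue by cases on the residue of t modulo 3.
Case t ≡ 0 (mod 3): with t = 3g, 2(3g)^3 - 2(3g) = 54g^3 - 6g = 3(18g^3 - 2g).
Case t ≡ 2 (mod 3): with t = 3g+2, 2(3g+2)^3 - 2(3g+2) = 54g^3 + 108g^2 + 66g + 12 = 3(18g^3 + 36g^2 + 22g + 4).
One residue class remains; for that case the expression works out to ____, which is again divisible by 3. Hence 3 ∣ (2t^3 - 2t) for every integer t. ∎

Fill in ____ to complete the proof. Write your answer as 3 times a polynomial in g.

3(18g^3 + 18g^2 + 4g)

Only t ≡ 1 (mod 3) is unaccounted for. Put t = 3g+1:
2(3g+1)^3 - 2(3g+1) expands to 54g^3 + 54g^2 + 12g,
and factoring out 3 leaves 3(18g^3 + 18g^2 + 4g).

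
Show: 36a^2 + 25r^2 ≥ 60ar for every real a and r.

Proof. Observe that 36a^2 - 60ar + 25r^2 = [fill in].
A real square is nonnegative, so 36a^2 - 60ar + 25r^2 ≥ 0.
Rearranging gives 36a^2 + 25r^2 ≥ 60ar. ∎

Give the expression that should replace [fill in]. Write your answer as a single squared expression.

(6a - 5r)^2

The leading and trailing coefficients are 6^2 and 5^2, and 60 = 2·6·5, so the trinomial is (6a - 5r)^2.
Hence 36a^2 - 60ar + 25r^2 ≥ 0.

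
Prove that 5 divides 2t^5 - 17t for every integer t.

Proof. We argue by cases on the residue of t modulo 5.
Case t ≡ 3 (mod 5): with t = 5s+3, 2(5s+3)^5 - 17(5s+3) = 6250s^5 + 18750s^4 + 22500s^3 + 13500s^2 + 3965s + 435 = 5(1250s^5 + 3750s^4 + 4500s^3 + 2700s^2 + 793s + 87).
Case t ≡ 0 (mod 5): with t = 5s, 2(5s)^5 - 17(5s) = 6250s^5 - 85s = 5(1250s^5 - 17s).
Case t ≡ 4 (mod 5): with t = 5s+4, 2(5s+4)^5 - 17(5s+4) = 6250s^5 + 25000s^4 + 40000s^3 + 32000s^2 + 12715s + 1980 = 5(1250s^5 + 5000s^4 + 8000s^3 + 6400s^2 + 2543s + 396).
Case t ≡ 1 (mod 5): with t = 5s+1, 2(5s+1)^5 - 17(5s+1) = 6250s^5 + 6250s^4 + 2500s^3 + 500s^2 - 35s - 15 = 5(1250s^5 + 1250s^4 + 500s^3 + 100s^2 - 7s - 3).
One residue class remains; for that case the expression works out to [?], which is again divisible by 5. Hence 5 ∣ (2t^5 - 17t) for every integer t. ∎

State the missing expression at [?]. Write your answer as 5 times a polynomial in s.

The residues treated are {3, 0, 4, 1}, so the missing case is t ≡ 2 (mod 5); write t = 5s+2.
Then 2(5s+2)^5 - 17(5s+2) = 6250s^5 + 12500s^4 + 10000s^3 + 4000s^2 + 715s + 30 = 5(1250s^5 + 2500s^4 + 2000s^3 + 800s^2 + 143s + 6).

5(1250s^5 + 2500s^4 + 2000s^3 + 800s^2 + 143s + 6)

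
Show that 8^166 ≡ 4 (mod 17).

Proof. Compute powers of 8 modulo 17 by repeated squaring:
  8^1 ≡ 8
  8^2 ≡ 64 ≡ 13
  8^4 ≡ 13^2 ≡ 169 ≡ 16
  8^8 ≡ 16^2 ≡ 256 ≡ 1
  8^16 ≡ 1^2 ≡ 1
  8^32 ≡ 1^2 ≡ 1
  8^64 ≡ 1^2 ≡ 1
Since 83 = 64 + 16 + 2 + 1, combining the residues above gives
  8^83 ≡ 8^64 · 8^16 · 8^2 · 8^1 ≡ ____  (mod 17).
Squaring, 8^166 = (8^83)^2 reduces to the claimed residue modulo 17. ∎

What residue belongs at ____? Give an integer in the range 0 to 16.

Multiply the listed residues: 1 · 1 · 13 · 8 = 1 → 13 → 104.
Reducing modulo 17: 104 = 6·17 + 2, so 8^83 ≡ 2.

2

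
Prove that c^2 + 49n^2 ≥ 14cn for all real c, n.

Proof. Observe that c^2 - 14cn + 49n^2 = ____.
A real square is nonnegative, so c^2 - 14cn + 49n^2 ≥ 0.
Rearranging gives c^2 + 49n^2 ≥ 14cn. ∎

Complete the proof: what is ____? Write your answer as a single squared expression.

(c - 7n)^2

The leading and trailing coefficients are 1^2 and 7^2, and 14 = 2·1·7, so the trinomial is (c - 7n)^2.
Hence c^2 - 14cn + 49n^2 ≥ 0.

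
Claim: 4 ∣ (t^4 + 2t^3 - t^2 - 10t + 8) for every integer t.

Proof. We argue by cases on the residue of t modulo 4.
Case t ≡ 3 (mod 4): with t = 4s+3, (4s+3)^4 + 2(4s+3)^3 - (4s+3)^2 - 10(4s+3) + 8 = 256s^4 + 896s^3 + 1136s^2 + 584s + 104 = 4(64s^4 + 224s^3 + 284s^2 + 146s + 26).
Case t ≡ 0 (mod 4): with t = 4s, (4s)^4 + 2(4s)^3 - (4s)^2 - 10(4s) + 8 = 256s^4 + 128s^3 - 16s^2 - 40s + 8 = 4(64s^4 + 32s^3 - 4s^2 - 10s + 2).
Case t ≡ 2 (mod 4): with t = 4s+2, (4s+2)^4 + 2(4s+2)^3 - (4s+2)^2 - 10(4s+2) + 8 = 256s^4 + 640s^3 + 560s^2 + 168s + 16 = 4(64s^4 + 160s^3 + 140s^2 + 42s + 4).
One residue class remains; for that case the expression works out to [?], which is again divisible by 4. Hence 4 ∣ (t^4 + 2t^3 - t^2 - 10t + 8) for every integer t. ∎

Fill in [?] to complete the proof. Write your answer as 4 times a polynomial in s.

Only t ≡ 1 (mod 4) is unaccounted for. Put t = 4s+1:
(4s+1)^4 + 2(4s+1)^3 - (4s+1)^2 - 10(4s+1) + 8 expands to 256s^4 + 384s^3 + 176s^2 - 8s,
and factoring out 4 leaves 4(64s^4 + 96s^3 + 44s^2 - 2s).

4(64s^4 + 96s^3 + 44s^2 - 2s)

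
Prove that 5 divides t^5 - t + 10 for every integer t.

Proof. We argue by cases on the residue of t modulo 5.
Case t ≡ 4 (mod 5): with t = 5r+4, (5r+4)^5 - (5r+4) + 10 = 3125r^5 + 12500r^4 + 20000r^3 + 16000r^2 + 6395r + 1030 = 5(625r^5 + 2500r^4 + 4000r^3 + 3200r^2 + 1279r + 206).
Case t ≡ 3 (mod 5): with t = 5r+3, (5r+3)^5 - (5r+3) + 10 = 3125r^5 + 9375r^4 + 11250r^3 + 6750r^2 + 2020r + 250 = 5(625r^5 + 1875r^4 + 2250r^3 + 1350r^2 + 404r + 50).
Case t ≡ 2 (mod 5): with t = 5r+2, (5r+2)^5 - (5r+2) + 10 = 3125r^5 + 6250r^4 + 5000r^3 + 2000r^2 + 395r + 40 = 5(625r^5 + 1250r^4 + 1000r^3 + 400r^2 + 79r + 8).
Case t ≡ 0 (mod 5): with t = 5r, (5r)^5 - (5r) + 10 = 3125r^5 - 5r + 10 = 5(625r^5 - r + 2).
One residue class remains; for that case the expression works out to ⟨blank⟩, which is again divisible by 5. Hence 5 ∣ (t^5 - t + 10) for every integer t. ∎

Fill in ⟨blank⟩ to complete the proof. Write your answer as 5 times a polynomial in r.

Only t ≡ 1 (mod 5) is unaccounted for. Put t = 5r+1:
(5r+1)^5 - (5r+1) + 10 expands to 3125r^5 + 3125r^4 + 1250r^3 + 250r^2 + 20r + 10,
and factoring out 5 leaves 5(625r^5 + 625r^4 + 250r^3 + 50r^2 + 4r + 2).

5(625r^5 + 625r^4 + 250r^3 + 50r^2 + 4r + 2)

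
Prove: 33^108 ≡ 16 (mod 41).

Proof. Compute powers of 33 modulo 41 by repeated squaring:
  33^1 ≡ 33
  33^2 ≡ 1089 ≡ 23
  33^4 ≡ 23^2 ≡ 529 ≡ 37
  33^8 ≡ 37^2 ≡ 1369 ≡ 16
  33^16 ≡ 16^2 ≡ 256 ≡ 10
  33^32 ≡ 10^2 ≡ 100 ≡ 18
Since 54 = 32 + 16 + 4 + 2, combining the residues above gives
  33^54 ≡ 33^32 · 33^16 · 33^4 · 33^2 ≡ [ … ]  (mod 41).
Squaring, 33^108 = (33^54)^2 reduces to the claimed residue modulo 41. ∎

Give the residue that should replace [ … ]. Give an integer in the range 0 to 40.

33^32 · 33^16 · 33^4 · 33^2 ≡ 18 · 10 · 37 · 23 = 153180.
153180 mod 41 = 4, so 33^54 ≡ 4 (mod 41).

4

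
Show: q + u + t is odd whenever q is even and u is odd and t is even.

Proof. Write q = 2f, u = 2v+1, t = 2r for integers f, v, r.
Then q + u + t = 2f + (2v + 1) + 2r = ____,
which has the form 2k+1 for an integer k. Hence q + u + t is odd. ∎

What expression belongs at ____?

2(f + r + v) + 1

Expanding: 2f + (2v + 1) + 2r = 2f + 2r + 2v + 1.
Every term except the constant is even, so this is 2(f + r + v) + 1,
and f + r + v ∈ ℤ gives the required form.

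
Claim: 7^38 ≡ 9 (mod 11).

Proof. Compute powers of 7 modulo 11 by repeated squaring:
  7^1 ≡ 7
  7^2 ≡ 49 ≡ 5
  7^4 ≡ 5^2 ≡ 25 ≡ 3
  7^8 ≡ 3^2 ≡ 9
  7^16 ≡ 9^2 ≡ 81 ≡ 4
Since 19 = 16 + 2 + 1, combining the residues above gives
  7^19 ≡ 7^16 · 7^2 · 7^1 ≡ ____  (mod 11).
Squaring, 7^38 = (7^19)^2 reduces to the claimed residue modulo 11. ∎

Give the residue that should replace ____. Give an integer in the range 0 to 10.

8

7^16 · 7^2 · 7^1 ≡ 4 · 5 · 7 = 140.
140 mod 11 = 8, so 7^19 ≡ 8 (mod 11).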